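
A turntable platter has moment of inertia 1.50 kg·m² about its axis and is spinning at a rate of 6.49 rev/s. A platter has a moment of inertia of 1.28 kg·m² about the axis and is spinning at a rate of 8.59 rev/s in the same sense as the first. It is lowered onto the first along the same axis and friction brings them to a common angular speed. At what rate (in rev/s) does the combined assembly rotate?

No external torque acts about the common axis, so total angular momentum is conserved.
Taking A's sense as positive: L = (1.500)(6.49) + (1.280)(8.59) = 20.73 kg·m²·rev/s.
Combined I = 1.500 + 1.280 = 2.780 kg·m².
ω_f = L / I = 20.73 / 2.780 = 7.457 rev/s.

|ω_f| ≈ 7.46 rev/s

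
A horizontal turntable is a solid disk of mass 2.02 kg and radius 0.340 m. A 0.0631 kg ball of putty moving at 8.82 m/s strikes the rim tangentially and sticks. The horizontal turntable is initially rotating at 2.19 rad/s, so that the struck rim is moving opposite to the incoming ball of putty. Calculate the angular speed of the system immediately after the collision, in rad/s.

About the axle the impulsive forces during the collision are internal, so angular momentum about that axis is conserved.
I_p = ½(2.02)(0.340)² = 0.1168 kg·m². Taking the sense of the ball of putty's angular momentum as positive, L_{ball} = m v R = (0.0631)(8.82)(0.340) = 0.1892 kg·m²/s.
L_i = −I_p ω_p + m v R = −(0.1168)(2.19) + 0.1892 = -0.06647 kg·m²/s.
After sticking, I_f = I_p + m R² = 0.1168 + (0.0631)(0.340)² = 0.1241 kg·m².
ω_f = L_i / I_f = -0.06647 / 0.1241 = -0.5358 rad/s.

|ω_f| ≈ 0.536 rad/s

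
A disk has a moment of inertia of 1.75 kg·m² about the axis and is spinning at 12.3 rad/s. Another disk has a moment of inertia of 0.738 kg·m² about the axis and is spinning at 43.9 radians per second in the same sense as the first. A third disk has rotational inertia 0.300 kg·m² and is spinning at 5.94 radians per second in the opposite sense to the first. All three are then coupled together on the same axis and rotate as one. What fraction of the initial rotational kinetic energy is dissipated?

fraction ≈ 0.426

The coupling torques are internal; angular momentum about the shared axis is conserved.
Taking A's sense as positive: L = (1.750)(12.3) + (0.7380)(43.9) − (0.3000)(5.94) = 52.14 kg·m²·rad/s.
Combined I = 1.750 + 0.7380 + 0.3000 = 2.788 kg·m².
ω_f = L / I = 52.14 / 2.788 = 18.70 rad/s.
KE_i = ½ΣIω² = 848.8 J; KE_f = ½(2.788)(18.70)² = 487.6 J.
Fraction dissipated = (KE_i − KE_f)/KE_i = 0.4256.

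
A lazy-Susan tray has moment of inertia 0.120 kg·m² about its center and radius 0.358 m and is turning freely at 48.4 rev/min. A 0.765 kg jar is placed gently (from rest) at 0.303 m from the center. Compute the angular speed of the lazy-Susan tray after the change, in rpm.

No external torque acts about the center; L_before = L_after.
Added inertia Σmr² = (0.765)(0.303)² = 0.07023 kg·m²; I_f = 0.1200 + 0.07023 = 0.1902 kg·m².
ω_f = I_p ω_i / I_f = (0.1200)(48.4) / 0.1902 = 30.53 rpm.

ω_f ≈ 30.5 rpm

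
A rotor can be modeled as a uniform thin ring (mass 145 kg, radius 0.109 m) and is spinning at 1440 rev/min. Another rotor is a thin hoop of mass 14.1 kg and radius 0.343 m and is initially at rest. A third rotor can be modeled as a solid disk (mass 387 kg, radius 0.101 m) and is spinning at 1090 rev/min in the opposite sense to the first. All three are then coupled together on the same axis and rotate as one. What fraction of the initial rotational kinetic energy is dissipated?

The coupling torques are internal; angular momentum about the shared axis is conserved.
Moments of inertia: I_A = (145)(0.109)² = 1.723 kg·m²; I_B = (14.1)(0.343)² = 1.659 kg·m²; I_C = ½(387)(0.101)² = 1.974 kg·m².
Taking A's sense as positive: L = (1.723)(1440) − (1.974)(1090) = 329.2 kg·m²·rpm.
Combined I = 1.723 + 1.659 + 1.974 = 5.355 kg·m².
ω_f = L / I = 329.2 / 5.355 = 61.47 rpm.
KE_i = ½ΣIω² = 32450 J; KE_f = ½(5.355)(6.437)² = 111.0 J.
Fraction dissipated = (KE_i − KE_f)/KE_i = 0.9966.

fraction ≈ 0.997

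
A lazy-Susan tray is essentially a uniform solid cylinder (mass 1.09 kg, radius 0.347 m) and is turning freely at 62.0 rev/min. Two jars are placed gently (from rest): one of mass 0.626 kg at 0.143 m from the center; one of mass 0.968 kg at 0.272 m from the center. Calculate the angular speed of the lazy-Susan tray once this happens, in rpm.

ω_f ≈ 27.1 rpm

The added mass arrives with no angular momentum about the center, and any external torque about the center is negligible, so the system's angular momentum is conserved.
I_p = ½(1.09)(0.347)² = 0.06562 kg·m².
Added inertia Σmr² = (0.626)(0.143)² + (0.968)(0.272)² = 0.08442 kg·m²; I_f = 0.06562 + 0.08442 = 0.1500 kg·m².
ω_f = I_p ω_i / I_f = (0.06562)(62.0) / 0.1500 = 27.12 rpm.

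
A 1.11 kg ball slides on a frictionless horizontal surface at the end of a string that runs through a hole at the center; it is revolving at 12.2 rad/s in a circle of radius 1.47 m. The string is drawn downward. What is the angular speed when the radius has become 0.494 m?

ω₂ ≈ 108 rad/s

No torque about the axis ⇒ m r₁² ω₁ = m r₂² ω₂.
ω₂ = ω₁ (r₁/r₂)² = (12.2)(1.47/0.494)² = 108.0 rad/s.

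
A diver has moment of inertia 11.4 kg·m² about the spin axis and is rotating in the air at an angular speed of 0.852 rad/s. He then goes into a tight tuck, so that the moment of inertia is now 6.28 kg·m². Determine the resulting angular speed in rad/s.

No external torque acts about the spin axis, so angular momentum is conserved.
ω₂ = I₁ω₁ / I₂ = (11.40)(0.852 rad/s) / (6.280) = 1.547 rad/s.

ω₂ ≈ 1.55 rad/s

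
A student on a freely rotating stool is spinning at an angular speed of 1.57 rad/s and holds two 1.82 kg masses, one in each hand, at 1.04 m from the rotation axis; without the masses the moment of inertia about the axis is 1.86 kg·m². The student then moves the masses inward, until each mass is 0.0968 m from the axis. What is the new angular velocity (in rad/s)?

No external torque acts about the spin axis, so angular momentum is conserved.
I₁ = 1.86 + 2(1.82)(1.04)² = 5.797 kg·m²; I₂ = 1.86 + 2(1.82)(0.0968)² = 1.894 kg·m².
ω₂ = I₁ω₁ / I₂ = (5.797)(1.57 rad/s) / (1.894) = 4.805 rad/s.

ω₂ ≈ 4.81 rad/s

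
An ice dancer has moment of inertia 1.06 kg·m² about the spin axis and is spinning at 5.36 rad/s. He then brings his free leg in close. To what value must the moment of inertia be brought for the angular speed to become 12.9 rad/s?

I₂ ≈ 0.440 kg·m²

No external torque acts about the spin axis, so angular momentum is conserved.
I₂ = I₁ω₁ / ω₂ = (1.06)(5.36) / (12.9) = 0.4404 kg·m².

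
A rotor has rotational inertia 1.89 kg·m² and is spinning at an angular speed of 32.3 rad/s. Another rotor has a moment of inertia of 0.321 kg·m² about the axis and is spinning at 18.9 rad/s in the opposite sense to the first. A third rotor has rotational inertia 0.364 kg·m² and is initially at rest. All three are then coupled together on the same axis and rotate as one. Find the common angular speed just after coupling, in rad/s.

No external torque acts about the common axis, so total angular momentum is conserved.
Taking A's sense as positive: L = (1.890)(32.3) − (0.3210)(18.9) = 54.98 kg·m²·rad/s.
Combined I = 1.890 + 0.3210 + 0.3640 = 2.575 kg·m².
ω_f = L / I = 54.98 / 2.575 = 21.35 rad/s.

|ω_f| ≈ 21.4 rad/s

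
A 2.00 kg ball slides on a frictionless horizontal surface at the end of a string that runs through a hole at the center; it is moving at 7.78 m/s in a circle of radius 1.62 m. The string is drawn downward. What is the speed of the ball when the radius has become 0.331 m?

Central (radial) force ⇒ zero torque about the center ⇒ m v r is constant.
v₂ = v₁ r₁ / r₂ = (7.78)(1.62) / (0.331) = 38.08 m/s.

v₂ ≈ 38.1 m/s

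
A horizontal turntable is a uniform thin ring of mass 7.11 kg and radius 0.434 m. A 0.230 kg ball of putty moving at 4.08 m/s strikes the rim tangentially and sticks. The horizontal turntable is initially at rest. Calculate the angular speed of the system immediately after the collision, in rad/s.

The axle reaction passes through the axle and exerts no torque about it; angular momentum about the axle is conserved through the impact.
I_p = (7.11)(0.434)² = 1.339 kg·m². Taking the sense of the ball of putty's angular momentum as positive, L_{ball} = m v R = (0.230)(4.08)(0.434) = 0.4073 kg·m²/s.
L_i = 0 + 0.4073 = 0.4073 kg·m²/s.
After sticking, I_f = I_p + m R² = 1.339 + (0.230)(0.434)² = 1.383 kg·m².
ω_f = L_i / I_f = 0.4073 / 1.383 = 0.2946 rad/s.

|ω_f| ≈ 0.295 rad/s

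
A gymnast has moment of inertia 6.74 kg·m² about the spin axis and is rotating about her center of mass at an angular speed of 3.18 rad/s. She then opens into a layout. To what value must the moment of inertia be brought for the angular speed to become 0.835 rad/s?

I₂ ≈ 25.7 kg·m²

Angular momentum about the spin axis is conserved since the torque about it is zero.
I₂ = I₁ω₁ / ω₂ = (6.74)(3.18) / (0.835) = 25.67 kg·m².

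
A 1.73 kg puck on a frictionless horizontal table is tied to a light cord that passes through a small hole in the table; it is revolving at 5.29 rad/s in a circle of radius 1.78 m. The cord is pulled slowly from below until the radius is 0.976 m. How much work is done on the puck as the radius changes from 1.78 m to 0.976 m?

W ≈ 178 J

No torque about the axis ⇒ m r₁² ω₁ = m r₂² ω₂.
ω₂ = ω₁ (r₁/r₂)² = (5.29)(1.78/0.976)² = 17.60 rad/s.
W = ΔKE = ½m(v₂² − v₁²) = 178.4 J.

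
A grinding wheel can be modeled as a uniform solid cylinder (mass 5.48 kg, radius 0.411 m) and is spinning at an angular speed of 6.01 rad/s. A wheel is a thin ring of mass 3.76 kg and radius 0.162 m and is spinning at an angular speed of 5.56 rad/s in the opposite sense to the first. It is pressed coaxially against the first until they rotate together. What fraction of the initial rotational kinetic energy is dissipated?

fraction ≈ 0.551

No external torque acts about the common axis, so total angular momentum is conserved.
Moments of inertia: I_A = ½(5.48)(0.411)² = 0.4628 kg·m²; I_B = (3.76)(0.162)² = 0.09868 kg·m².
Taking A's sense as positive: L = (0.4628)(6.01) − (0.09868)(5.56) = 2.233 kg·m²·rad/s.
Combined I = 0.4628 + 0.09868 = 0.5615 kg·m².
ω_f = L / I = 2.233 / 0.5615 = 3.977 rad/s.
KE_i = ½ΣIω² = 9.884 J; KE_f = ½(0.5615)(3.977)² = 4.440 J.
Fraction dissipated = (KE_i − KE_f)/KE_i = 0.5508.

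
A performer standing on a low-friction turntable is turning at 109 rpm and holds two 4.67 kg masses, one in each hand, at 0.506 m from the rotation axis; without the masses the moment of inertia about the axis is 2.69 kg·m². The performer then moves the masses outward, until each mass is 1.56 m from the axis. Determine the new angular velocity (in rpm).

ω₂ ≈ 21.8 rpm

Angular momentum about the spin axis is conserved since the torque about it is zero.
I₁ = 2.69 + 2(4.67)(0.506)² = 5.081 kg·m²; I₂ = 2.69 + 2(4.67)(1.56)² = 25.42 kg·m².
ω₂ = I₁ω₁ / I₂ = (5.081)(109 rpm) / (25.42) = 21.79 rpm.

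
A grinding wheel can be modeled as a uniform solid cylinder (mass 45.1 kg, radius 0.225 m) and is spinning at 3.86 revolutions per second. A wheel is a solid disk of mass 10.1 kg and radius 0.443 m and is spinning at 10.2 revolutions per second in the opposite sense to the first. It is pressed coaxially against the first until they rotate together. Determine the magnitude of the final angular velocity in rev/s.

The coupling torques are internal; angular momentum about the shared axis is conserved.
Moments of inertia: I_A = ½(45.1)(0.225)² = 1.142 kg·m²; I_B = ½(10.1)(0.443)² = 0.9911 kg·m².
Taking A's sense as positive: L = (1.142)(3.86) − (0.9911)(10.2) = -5.702 kg·m²·rev/s.
Combined I = 1.142 + 0.9911 = 2.133 kg·m².
ω_f = L / I = -5.702 / 2.133 = -2.674 rev/s.

|ω_f| ≈ 2.67 rev/s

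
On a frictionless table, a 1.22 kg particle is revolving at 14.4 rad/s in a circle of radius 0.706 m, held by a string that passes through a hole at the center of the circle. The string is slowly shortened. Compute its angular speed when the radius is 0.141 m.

The constraining force is radial, so m r² ω about the center is conserved.
ω₂ = ω₁ (r₁/r₂)² = (14.4)(0.706/0.141)² = 361.0 rad/s.

ω₂ ≈ 361 rad/s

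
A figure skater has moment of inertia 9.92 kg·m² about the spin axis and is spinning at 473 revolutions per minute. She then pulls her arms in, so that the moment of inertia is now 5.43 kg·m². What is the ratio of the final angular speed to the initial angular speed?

ω₂/ω₁ ≈ 1.83

Angular momentum about the spin axis is conserved since the torque about it is zero.
ω₂/ω₁ = I₁/I₂ = 9.920 / 5.430 = 1.827.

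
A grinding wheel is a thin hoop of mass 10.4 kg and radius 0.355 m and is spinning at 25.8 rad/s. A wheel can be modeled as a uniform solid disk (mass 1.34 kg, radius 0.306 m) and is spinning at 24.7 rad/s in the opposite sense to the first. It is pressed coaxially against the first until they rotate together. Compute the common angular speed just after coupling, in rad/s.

|ω_f| ≈ 23.5 rad/s

No external torque acts about the common axis, so total angular momentum is conserved.
Moments of inertia: I_A = (10.4)(0.355)² = 1.311 kg·m²; I_B = ½(1.34)(0.306)² = 0.06274 kg·m².
Taking A's sense as positive: L = (1.311)(25.8) − (0.06274)(24.7) = 32.27 kg·m²·rad/s.
Combined I = 1.311 + 0.06274 = 1.373 kg·m².
ω_f = L / I = 32.27 / 1.373 = 23.49 rad/s.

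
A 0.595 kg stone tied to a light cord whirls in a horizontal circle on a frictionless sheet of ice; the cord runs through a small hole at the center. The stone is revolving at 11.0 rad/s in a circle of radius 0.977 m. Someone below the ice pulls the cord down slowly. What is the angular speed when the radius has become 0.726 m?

No torque about the axis ⇒ m r₁² ω₁ = m r₂² ω₂.
ω₂ = ω₁ (r₁/r₂)² = (11.0)(0.977/0.726)² = 19.92 rad/s.

ω₂ ≈ 19.9 rad/s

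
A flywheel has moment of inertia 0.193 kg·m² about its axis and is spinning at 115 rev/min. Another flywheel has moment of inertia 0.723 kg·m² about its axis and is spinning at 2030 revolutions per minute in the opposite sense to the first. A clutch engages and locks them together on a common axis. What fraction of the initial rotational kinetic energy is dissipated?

No external torque acts about the common axis, so total angular momentum is conserved.
Taking A's sense as positive: L = (0.1930)(115) − (0.7230)(2030) = -1445 kg·m²·rpm.
Combined I = 0.1930 + 0.7230 = 0.9160 kg·m².
ω_f = L / I = -1445 / 0.9160 = -1578 rpm.
KE_i = ½ΣIω² = 16350 J; KE_f = ½(0.9160)(165.3)² = 12510 J.
Fraction dissipated = (KE_i − KE_f)/KE_i = 0.2350.

fraction ≈ 0.235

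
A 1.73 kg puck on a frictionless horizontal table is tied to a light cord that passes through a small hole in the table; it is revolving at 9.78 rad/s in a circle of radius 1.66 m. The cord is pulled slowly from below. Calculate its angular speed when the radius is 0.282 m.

ω₂ ≈ 339 rad/s

No torque about the axis ⇒ m r₁² ω₁ = m r₂² ω₂.
ω₂ = ω₁ (r₁/r₂)² = (9.78)(1.66/0.282)² = 338.9 rad/s.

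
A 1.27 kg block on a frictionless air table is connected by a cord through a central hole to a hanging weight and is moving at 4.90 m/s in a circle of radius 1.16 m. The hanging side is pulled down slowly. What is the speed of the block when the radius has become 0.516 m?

The only horizontal force on the mass is along the cord (radial), so it exerts no torque about the hole and angular momentum m v r is conserved.
v₂ = v₁ r₁ / r₂ = (4.90)(1.16) / (0.516) = 11.02 m/s.

v₂ ≈ 11.0 m/s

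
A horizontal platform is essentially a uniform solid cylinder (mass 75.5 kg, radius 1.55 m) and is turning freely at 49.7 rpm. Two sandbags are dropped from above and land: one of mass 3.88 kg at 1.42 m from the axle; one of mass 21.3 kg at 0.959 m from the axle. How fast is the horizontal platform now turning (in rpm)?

ω_f ≈ 38.2 rpm

The added mass arrives with no angular momentum about the axle, and any external torque about the axle is negligible, so the system's angular momentum is conserved.
I_p = ½(75.5)(1.55)² = 90.69 kg·m².
Added inertia Σmr² = (3.88)(1.42)² + (21.3)(0.959)² = 27.41 kg·m²; I_f = 90.69 + 27.41 = 118.1 kg·m².
ω_f = I_p ω_i / I_f = (90.69)(49.7) / 118.1 = 38.16 rpm.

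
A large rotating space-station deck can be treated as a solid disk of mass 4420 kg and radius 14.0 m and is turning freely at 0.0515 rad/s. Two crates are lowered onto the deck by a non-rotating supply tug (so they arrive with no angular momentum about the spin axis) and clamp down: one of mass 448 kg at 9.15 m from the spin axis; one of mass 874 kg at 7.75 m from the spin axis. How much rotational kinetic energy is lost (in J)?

No external torque acts about the spin axis; L_before = L_after.
I_p = ½(4420)(14.0)² = 4.332e+05 kg·m².
Added inertia Σmr² = (448)(9.15)² + (874)(7.75)² = 90000 kg·m²; I_f = 4.332e+05 + 90000 = 5.232e+05 kg·m².
ω_f = I_p ω_i / I_f = (4.332e+05)(0.0515) / 5.232e+05 = 0.04264 rad/s.
KE_i = ½(4.332e+05)(0.05150 rad/s)² = 574.4 J; KE_f = ½(5.232e+05)(0.04264)² = 475.6 J.

energy lost ≈ 98.8 J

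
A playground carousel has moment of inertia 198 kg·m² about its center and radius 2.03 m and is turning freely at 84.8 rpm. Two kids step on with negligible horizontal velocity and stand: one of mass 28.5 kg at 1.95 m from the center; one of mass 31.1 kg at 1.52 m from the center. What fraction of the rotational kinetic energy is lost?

fraction ≈ 0.477

The added mass arrives with no angular momentum about the center, and any external torque about the center is negligible, so the system's angular momentum is conserved.
Added inertia Σmr² = (28.5)(1.95)² + (31.1)(1.52)² = 180.2 kg·m²; I_f = 198.0 + 180.2 = 378.2 kg·m².
ω_f = I_p ω_i / I_f = (198.0)(84.8) / 378.2 = 44.39 rpm.
KE_i = ½(198.0)(8.880 rad/s)² = 7807 J; KE_f = ½(378.2)(4.649)² = 4087 J.
Fraction lost = 0.4765.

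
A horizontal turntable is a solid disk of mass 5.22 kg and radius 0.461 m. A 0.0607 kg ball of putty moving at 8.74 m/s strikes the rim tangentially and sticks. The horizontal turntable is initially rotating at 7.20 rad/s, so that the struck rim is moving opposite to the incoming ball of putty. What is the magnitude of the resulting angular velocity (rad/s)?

|ω_f| ≈ 6.61 rad/s

About the axle the impulsive forces during the collision are internal, so angular momentum about that axis is conserved.
I_p = ½(5.22)(0.461)² = 0.5547 kg·m². Taking the sense of the ball of putty's angular momentum as positive, L_{ball} = m v R = (0.0607)(8.74)(0.461) = 0.2446 kg·m²/s.
L_i = −I_p ω_p + m v R = −(0.5547)(7.20) + 0.2446 = -3.749 kg·m²/s.
After sticking, I_f = I_p + m R² = 0.5547 + (0.0607)(0.461)² = 0.5676 kg·m².
ω_f = L_i / I_f = -3.749 / 0.5676 = -6.605 rad/s.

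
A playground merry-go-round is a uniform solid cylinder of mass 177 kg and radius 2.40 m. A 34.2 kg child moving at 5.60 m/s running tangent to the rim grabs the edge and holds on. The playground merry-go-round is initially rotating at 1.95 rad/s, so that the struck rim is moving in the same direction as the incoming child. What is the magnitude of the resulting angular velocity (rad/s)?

|ω_f| ≈ 2.06 rad/s

The axle reaction passes through the axle and exerts no torque about it; angular momentum about the axle is conserved through the impact.
I_p = ½(177)(2.40)² = 509.8 kg·m². Taking the sense of the child's angular momentum as positive, L_{child} = m v R = (34.2)(5.60)(2.40) = 459.6 kg·m²/s.
L_i = +I_p ω_p + m v R = +(509.8)(1.95) + 459.6 = 1454 kg·m²/s.
After sticking, I_f = I_p + m R² = 509.8 + (34.2)(2.40)² = 706.8 kg·m².
ω_f = L_i / I_f = 1454 / 706.8 = 2.057 rad/s.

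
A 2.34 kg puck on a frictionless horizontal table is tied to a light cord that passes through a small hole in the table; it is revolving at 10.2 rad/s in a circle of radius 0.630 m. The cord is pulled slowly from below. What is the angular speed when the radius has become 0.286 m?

ω₂ ≈ 49.5 rad/s

The constraining force is radial, so m r² ω about the center is conserved.
ω₂ = ω₁ (r₁/r₂)² = (10.2)(0.630/0.286)² = 49.49 rad/s.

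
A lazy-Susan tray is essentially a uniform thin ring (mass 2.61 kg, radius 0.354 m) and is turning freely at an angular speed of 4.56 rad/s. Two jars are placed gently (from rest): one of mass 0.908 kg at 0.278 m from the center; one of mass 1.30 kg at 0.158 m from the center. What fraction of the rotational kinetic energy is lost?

fraction ≈ 0.239

No external torque acts about the center; L_before = L_after.
I_p = (2.61)(0.354)² = 0.3271 kg·m².
Added inertia Σmr² = (0.908)(0.278)² + (1.30)(0.158)² = 0.1026 kg·m²; I_f = 0.3271 + 0.1026 = 0.4297 kg·m².
ω_f = I_p ω_i / I_f = (0.3271)(4.56) / 0.4297 = 3.471 rad/s.
KE_i = ½(0.3271)(4.560 rad/s)² = 3.401 J; KE_f = ½(0.4297)(3.471)² = 2.588 J.
Fraction lost = 0.2388.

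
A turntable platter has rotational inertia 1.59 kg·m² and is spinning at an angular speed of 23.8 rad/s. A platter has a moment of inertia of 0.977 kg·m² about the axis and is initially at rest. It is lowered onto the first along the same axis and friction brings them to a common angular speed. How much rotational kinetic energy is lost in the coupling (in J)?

The coupling torques are internal; angular momentum about the shared axis is conserved.
Taking A's sense as positive: L = (1.590)(23.8) = 37.84 kg·m²·rad/s.
Combined I = 1.590 + 0.9770 = 2.567 kg·m².
ω_f = L / I = 37.84 / 2.567 = 14.74 rad/s.
KE_i = ½ΣIω² = 450.3 J; KE_f = ½(2.567)(14.74)² = 278.9 J.

ΔKE lost ≈ 171 J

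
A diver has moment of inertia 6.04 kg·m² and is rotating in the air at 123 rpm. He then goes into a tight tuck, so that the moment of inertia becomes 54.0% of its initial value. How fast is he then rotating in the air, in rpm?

ω₂ ≈ 228 rpm

Angular momentum about the spin axis is conserved since the torque about it is zero.
I₂ = 0.540 × 6.04 = 3.262 kg·m².
ω₂ = I₁ω₁ / I₂ = (6.040)(123 rpm) / (3.262) = 227.8 rpm.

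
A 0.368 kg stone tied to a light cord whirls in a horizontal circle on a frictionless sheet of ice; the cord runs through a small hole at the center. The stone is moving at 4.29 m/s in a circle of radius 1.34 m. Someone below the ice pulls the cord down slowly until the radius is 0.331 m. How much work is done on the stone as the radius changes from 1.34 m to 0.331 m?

W ≈ 52.1 J

Central (radial) force ⇒ zero torque about the center ⇒ m v r is constant.
v₂ = v₁ r₁ / r₂ = (4.29)(1.34) / (0.331) = 17.37 m/s.
W = ΔKE = ½m(v₂² − v₁²) = 52.11 J.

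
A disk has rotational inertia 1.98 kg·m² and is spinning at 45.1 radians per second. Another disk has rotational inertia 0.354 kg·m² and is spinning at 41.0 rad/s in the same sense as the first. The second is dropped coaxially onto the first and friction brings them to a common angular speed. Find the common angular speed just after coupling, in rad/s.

The coupling torques are internal; angular momentum about the shared axis is conserved.
Taking A's sense as positive: L = (1.980)(45.1) + (0.3540)(41.0) = 103.8 kg·m²·rad/s.
Combined I = 1.980 + 0.3540 = 2.334 kg·m².
ω_f = L / I = 103.8 / 2.334 = 44.48 rad/s.

|ω_f| ≈ 44.5 rad/s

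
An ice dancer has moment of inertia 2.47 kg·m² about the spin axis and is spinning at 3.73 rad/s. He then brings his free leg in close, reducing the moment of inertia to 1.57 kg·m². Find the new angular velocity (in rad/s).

ω₂ ≈ 5.87 rad/s

Angular momentum about the spin axis is conserved since the torque about it is zero.
ω₂ = I₁ω₁ / I₂ = (2.470)(3.73 rad/s) / (1.570) = 5.868 rad/s.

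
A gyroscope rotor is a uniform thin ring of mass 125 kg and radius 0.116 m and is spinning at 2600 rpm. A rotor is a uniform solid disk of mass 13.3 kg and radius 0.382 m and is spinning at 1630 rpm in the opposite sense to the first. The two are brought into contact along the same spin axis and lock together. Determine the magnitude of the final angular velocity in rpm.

|ω_f| ≈ 1050 rpm

The coupling torques are internal; angular momentum about the shared axis is conserved.
Moments of inertia: I_A = (125)(0.116)² = 1.682 kg·m²; I_B = ½(13.3)(0.382)² = 0.9704 kg·m².
Taking A's sense as positive: L = (1.682)(2600) − (0.9704)(1630) = 2791 kg·m²·rpm.
Combined I = 1.682 + 0.9704 = 2.652 kg·m².
ω_f = L / I = 2791 / 2.652 = 1052 rpm.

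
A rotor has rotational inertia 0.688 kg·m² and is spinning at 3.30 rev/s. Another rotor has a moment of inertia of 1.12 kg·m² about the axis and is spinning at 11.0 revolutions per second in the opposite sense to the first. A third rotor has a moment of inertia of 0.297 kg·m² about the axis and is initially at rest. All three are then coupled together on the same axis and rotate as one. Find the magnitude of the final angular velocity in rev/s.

|ω_f| ≈ 4.77 rev/s

No external torque acts about the common axis, so total angular momentum is conserved.
Taking A's sense as positive: L = (0.6880)(3.30) − (1.120)(11.0) = -10.05 kg·m²·rev/s.
Combined I = 0.6880 + 1.120 + 0.2970 = 2.105 kg·m².
ω_f = L / I = -10.05 / 2.105 = -4.774 rev/s.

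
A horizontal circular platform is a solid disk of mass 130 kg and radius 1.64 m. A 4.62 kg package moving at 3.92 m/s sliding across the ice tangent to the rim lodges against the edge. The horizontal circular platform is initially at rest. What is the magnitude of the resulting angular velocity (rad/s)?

|ω_f| ≈ 0.159 rad/s

About the central axle the impulsive forces during the collision are internal, so angular momentum about that axis is conserved.
I_p = ½(130)(1.64)² = 174.8 kg·m². Taking the sense of the package's angular momentum as positive, L_{package} = m v R = (4.62)(3.92)(1.64) = 29.70 kg·m²/s.
L_i = 0 + 29.70 = 29.70 kg·m²/s.
After sticking, I_f = I_p + m R² = 174.8 + (4.62)(1.64)² = 187.2 kg·m².
ω_f = L_i / I_f = 29.70 / 187.2 = 0.1586 rad/s.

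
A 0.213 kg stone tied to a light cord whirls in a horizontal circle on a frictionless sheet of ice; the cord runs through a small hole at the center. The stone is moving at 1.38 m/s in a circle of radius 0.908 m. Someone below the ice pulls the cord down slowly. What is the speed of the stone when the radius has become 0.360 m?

v₂ ≈ 3.48 m/s

Central (radial) force ⇒ zero torque about the center ⇒ m v r is constant.
v₂ = v₁ r₁ / r₂ = (1.38)(0.908) / (0.360) = 3.481 m/s.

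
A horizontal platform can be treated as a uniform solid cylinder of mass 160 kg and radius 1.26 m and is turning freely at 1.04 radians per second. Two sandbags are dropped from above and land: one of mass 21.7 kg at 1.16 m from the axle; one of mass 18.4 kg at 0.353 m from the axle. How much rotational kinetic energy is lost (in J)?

No external torque acts about the axle; L_before = L_after.
I_p = ½(160)(1.26)² = 127.0 kg·m².
Added inertia Σmr² = (21.7)(1.16)² + (18.4)(0.353)² = 31.49 kg·m²; I_f = 127.0 + 31.49 = 158.5 kg·m².
ω_f = I_p ω_i / I_f = (127.0)(1.04) / 158.5 = 0.8334 rad/s.
KE_i = ½(127.0)(1.040 rad/s)² = 68.69 J; KE_f = ½(158.5)(0.8334)² = 55.04 J.

energy lost ≈ 13.6 J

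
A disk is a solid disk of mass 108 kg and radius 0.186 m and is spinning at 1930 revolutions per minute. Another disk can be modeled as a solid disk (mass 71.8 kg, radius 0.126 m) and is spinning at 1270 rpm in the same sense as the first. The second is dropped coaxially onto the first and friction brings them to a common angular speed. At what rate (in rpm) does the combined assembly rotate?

|ω_f| ≈ 1780 rpm

No external torque acts about the common axis, so total angular momentum is conserved.
Moments of inertia: I_A = ½(108)(0.186)² = 1.868 kg·m²; I_B = ½(71.8)(0.126)² = 0.5699 kg·m².
Taking A's sense as positive: L = (1.868)(1930) + (0.5699)(1270) = 4329 kg·m²·rpm.
Combined I = 1.868 + 0.5699 = 2.438 kg·m².
ω_f = L / I = 4329 / 2.438 = 1776 rpm.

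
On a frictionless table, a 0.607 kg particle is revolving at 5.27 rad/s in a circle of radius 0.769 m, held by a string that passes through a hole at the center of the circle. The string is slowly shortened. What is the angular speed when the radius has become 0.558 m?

ω₂ ≈ 10.0 rad/s

The constraining force is radial, so m r² ω about the center is conserved.
ω₂ = ω₁ (r₁/r₂)² = (5.27)(0.769/0.558)² = 10.01 rad/s.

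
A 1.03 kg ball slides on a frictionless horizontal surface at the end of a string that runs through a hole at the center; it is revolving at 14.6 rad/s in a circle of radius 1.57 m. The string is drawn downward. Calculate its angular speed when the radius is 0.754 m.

ω₂ ≈ 63.3 rad/s

No torque about the axis ⇒ m r₁² ω₁ = m r₂² ω₂.
ω₂ = ω₁ (r₁/r₂)² = (14.6)(1.57/0.754)² = 63.30 rad/s.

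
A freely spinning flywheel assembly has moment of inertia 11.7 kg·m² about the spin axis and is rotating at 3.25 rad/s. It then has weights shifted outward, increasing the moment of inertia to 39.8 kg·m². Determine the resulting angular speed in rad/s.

ω₂ ≈ 0.955 rad/s

Angular momentum about the spin axis is conserved since the torque about it is zero.
ω₂ = I₁ω₁ / I₂ = (11.70)(3.25 rad/s) / (39.80) = 0.9554 rad/s.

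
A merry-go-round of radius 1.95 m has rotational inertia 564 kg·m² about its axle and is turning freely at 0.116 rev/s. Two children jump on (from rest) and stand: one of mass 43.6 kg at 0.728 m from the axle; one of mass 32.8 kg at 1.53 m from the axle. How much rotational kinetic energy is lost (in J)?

No external torque acts about the axle; L_before = L_after.
Added inertia Σmr² = (43.6)(0.728)² + (32.8)(1.53)² = 99.89 kg·m²; I_f = 564.0 + 99.89 = 663.9 kg·m².
ω_f = I_p ω_i / I_f = (564.0)(0.116) / 663.9 = 0.09855 rev/s.
KE_i = ½(564.0)(0.7288 rad/s)² = 149.8 J; KE_f = ½(663.9)(0.6192)² = 127.3 J.

energy lost ≈ 22.5 J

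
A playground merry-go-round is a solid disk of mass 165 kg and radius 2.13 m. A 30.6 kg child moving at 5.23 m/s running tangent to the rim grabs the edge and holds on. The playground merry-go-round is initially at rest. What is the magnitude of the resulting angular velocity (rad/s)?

About the axle the impulsive forces during the collision are internal, so angular momentum about that axis is conserved.
I_p = ½(165)(2.13)² = 374.3 kg·m². Taking the sense of the child's angular momentum as positive, L_{child} = m v R = (30.6)(5.23)(2.13) = 340.9 kg·m²/s.
L_i = 0 + 340.9 = 340.9 kg·m²/s.
After sticking, I_f = I_p + m R² = 374.3 + (30.6)(2.13)² = 513.1 kg·m².
ω_f = L_i / I_f = 340.9 / 513.1 = 0.6643 rad/s.

|ω_f| ≈ 0.664 rad/s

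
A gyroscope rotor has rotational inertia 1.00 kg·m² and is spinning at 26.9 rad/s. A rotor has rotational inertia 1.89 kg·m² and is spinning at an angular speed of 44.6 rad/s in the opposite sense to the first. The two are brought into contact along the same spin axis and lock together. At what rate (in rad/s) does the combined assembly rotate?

The coupling torques are internal; angular momentum about the shared axis is conserved.
Taking A's sense as positive: L = (1.000)(26.9) − (1.890)(44.6) = -57.39 kg·m²·rad/s.
Combined I = 1.000 + 1.890 = 2.890 kg·m².
ω_f = L / I = -57.39 / 2.890 = -19.86 rad/s.

|ω_f| ≈ 19.9 rad/s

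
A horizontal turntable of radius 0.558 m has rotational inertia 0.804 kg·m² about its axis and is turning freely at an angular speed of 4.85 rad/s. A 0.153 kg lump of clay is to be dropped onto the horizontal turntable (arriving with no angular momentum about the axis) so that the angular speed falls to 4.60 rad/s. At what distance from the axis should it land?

The added mass arrives with no angular momentum about the axis, and any external torque about the axis is negligible, so the system's angular momentum is conserved.
I_p ω_i = (I_p + m r²) ω_f ⇒ m r² = I_p(ω_i/ω_f − 1) = 0.8040(4.85/4.60 − 1) = 0.04370 kg·m².
r = √(0.04370/0.153) = 0.5344 m.

r ≈ 0.534 m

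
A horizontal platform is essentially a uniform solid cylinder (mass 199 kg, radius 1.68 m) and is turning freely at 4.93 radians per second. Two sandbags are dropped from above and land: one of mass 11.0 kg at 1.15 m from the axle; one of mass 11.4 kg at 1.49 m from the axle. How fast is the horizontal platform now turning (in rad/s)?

ω_f ≈ 4.32 rad/s

The added mass arrives with no angular momentum about the axle, and any external torque about the axle is negligible, so the system's angular momentum is conserved.
I_p = ½(199)(1.68)² = 280.8 kg·m².
Added inertia Σmr² = (11.0)(1.15)² + (11.4)(1.49)² = 39.86 kg·m²; I_f = 280.8 + 39.86 = 320.7 kg·m².
ω_f = I_p ω_i / I_f = (280.8)(4.93) / 320.7 = 4.317 rad/s.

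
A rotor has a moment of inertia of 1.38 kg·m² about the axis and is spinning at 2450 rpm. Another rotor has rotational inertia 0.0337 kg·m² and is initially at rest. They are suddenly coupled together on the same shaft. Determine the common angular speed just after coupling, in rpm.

The coupling torques are internal; angular momentum about the shared axis is conserved.
Taking A's sense as positive: L = (1.380)(2450) = 3381 kg·m²·rpm.
Combined I = 1.380 + 0.03370 = 1.414 kg·m².
ω_f = L / I = 3381 / 1.414 = 2392 rpm.

|ω_f| ≈ 2390 rpm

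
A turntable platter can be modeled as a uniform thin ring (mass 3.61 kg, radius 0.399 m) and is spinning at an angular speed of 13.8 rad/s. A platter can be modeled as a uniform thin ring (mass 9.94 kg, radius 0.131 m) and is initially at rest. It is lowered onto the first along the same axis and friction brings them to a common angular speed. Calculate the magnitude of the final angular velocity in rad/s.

No external torque acts about the common axis, so total angular momentum is conserved.
Moments of inertia: I_A = (3.61)(0.399)² = 0.5747 kg·m²; I_B = (9.94)(0.131)² = 0.1706 kg·m².
Taking A's sense as positive: L = (0.5747)(13.8) = 7.931 kg·m²·rad/s.
Combined I = 0.5747 + 0.1706 = 0.7453 kg·m².
ω_f = L / I = 7.931 / 0.7453 = 10.64 rad/s.

|ω_f| ≈ 10.6 rad/s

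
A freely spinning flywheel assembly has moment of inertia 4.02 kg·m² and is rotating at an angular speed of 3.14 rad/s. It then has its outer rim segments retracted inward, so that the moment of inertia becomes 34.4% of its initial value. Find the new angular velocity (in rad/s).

ω₂ ≈ 9.13 rad/s

Angular momentum about the spin axis is conserved since the torque about it is zero.
I₂ = 0.344 × 4.02 = 1.383 kg·m².
ω₂ = I₁ω₁ / I₂ = (4.020)(3.14 rad/s) / (1.383) = 9.128 rad/s.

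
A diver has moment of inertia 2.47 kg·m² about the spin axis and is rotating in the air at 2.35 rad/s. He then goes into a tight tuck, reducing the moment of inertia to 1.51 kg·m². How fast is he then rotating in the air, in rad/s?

ω₂ ≈ 3.84 rad/s

No external torque acts about the spin axis, so angular momentum is conserved.
ω₂ = I₁ω₁ / I₂ = (2.470)(2.35 rad/s) / (1.510) = 3.844 rad/s.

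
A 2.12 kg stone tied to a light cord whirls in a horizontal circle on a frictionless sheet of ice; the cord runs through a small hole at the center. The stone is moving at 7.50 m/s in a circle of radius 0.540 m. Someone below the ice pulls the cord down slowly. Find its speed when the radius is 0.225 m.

The only horizontal force on the mass is along the cord (radial), so it exerts no torque about the hole and angular momentum m v r is conserved.
v₂ = v₁ r₁ / r₂ = (7.50)(0.540) / (0.225) = 18.00 m/s.

v₂ ≈ 18.0 m/s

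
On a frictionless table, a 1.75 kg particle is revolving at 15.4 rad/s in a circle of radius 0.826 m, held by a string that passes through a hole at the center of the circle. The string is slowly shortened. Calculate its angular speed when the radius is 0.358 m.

The constraining force is radial, so m r² ω about the center is conserved.
ω₂ = ω₁ (r₁/r₂)² = (15.4)(0.826/0.358)² = 81.98 rad/s.

ω₂ ≈ 82.0 rad/s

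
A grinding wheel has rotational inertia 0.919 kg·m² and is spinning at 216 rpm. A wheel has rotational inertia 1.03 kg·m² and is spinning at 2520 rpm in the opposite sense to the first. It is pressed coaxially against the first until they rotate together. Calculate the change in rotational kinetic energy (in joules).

ΔKE ≈ -19900 J

No external torque acts about the common axis, so total angular momentum is conserved.
Taking A's sense as positive: L = (0.9190)(216) − (1.030)(2520) = -2397 kg·m²·rpm.
Combined I = 0.9190 + 1.030 = 1.949 kg·m².
ω_f = L / I = -2397 / 1.949 = -1230 rpm.
KE_i = ½ΣIω² = 36100 J; KE_f = ½(1.949)(128.8)² = 16170 J.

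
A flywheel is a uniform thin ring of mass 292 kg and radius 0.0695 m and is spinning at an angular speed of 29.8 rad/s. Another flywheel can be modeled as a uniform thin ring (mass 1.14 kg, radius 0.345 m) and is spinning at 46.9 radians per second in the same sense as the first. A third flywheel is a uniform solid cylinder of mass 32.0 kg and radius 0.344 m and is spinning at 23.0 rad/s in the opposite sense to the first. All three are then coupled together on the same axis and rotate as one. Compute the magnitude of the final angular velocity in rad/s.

No external torque acts about the common axis, so total angular momentum is conserved.
Moments of inertia: I_A = (292)(0.0695)² = 1.410 kg·m²; I_B = (1.14)(0.345)² = 0.1357 kg·m²; I_C = ½(32.0)(0.344)² = 1.893 kg·m².
Taking A's sense as positive: L = (1.410)(29.8) + (0.1357)(46.9) − (1.893)(23.0) = 4.847 kg·m²·rad/s.
Combined I = 1.410 + 0.1357 + 1.893 = 3.439 kg·m².
ω_f = L / I = 4.847 / 3.439 = 1.409 rad/s.

|ω_f| ≈ 1.41 rad/s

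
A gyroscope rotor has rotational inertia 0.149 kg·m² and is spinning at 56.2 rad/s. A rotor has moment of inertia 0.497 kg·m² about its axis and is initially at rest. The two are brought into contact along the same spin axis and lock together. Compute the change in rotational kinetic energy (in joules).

The coupling torques are internal; angular momentum about the shared axis is conserved.
Taking A's sense as positive: L = (0.1490)(56.2) = 8.374 kg·m²·rad/s.
Combined I = 0.1490 + 0.4970 = 0.6460 kg·m².
ω_f = L / I = 8.374 / 0.6460 = 12.96 rad/s.
KE_i = ½ΣIω² = 235.3 J; KE_f = ½(0.6460)(12.96)² = 54.27 J.

ΔKE ≈ -181 J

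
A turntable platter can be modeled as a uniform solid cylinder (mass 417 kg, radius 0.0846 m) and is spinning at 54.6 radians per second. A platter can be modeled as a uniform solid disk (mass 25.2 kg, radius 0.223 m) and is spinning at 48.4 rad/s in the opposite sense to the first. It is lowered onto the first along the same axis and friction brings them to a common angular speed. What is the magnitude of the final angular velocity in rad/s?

No external torque acts about the common axis, so total angular momentum is conserved.
Moments of inertia: I_A = ½(417)(0.0846)² = 1.492 kg·m²; I_B = ½(25.2)(0.223)² = 0.6266 kg·m².
Taking A's sense as positive: L = (1.492)(54.6) − (0.6266)(48.4) = 51.15 kg·m²·rad/s.
Combined I = 1.492 + 0.6266 = 2.119 kg·m².
ω_f = L / I = 51.15 / 2.119 = 24.14 rad/s.

|ω_f| ≈ 24.1 rad/s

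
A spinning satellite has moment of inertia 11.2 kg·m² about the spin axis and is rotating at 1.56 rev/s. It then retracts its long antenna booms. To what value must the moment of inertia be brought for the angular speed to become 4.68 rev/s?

I₂ ≈ 3.73 kg·m²

No external torque acts about the spin axis, so angular momentum is conserved.
I₂ = I₁ω₁ / ω₂ = (11.2)(1.56) / (4.68) = 3.733 kg·m².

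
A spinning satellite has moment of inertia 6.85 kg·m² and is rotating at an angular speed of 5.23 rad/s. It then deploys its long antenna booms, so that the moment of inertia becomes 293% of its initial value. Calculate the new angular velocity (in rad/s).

ω₂ ≈ 1.78 rad/s

No external torque acts about the spin axis, so angular momentum is conserved.
I₂ = 2.93 × 6.85 = 20.07 kg·m².
ω₂ = I₁ω₁ / I₂ = (6.850)(5.23 rad/s) / (20.07) = 1.785 rad/s.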